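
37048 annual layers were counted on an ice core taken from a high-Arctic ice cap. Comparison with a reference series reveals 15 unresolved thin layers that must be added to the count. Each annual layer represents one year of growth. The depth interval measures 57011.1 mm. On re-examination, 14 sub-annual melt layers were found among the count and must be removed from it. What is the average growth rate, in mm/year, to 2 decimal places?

True annual layer count = 37048 − 14 + 15 = 37049.
Extension rate ≈ 57011.1 / 37049 = 1.54 mm/year.

1.54 mm/year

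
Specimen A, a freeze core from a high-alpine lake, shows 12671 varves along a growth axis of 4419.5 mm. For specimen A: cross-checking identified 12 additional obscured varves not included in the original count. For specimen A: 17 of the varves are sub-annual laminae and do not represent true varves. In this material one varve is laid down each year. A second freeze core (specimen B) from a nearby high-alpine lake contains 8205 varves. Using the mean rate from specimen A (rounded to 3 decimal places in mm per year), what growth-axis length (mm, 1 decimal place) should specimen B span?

2863.5 mm

Specimen A: adjusted count: 12671 − 17 + 12 = 12666 varves.
A: 4419.5 mm over 12666 years gives 4419.5 / 12666 ≈ 0.349 mm/yr.
B's length ≈ 0.349 × 8205 = 2863.5 mm.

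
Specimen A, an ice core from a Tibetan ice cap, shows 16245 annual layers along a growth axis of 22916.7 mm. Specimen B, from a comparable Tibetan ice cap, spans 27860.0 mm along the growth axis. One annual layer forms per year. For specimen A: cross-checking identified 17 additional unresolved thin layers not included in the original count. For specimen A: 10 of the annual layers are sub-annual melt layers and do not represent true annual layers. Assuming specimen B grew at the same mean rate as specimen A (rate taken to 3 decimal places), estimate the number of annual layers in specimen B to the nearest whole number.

Specimen A: adjusted count: 16245 − 10 + 17 = 16252 annual layers.
A: Extension rate ≈ 22916.7 / 16252 = 1.410 mm/year.
Specimen B: 27860.0 mm / 1.410 mm per year = 19758.87 years ≈ 19759 annual layers.

19759 annual layers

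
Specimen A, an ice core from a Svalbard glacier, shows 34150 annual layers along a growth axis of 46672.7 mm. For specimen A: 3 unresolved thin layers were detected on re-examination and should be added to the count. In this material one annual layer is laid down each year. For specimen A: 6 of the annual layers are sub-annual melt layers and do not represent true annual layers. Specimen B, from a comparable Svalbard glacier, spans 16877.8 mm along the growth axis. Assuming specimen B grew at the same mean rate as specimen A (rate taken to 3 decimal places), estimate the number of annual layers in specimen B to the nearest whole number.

Specimen A: true annual layer count = 34150 − 6 + 3 = 34147.
A: 46672.7 mm over 34147 years gives 46672.7 / 34147 ≈ 1.367 mm/year.
Specimen B: 16877.8 mm / 1.367 mm per year = 12346.60 years ≈ 12347 annual layers.

12347 annual layers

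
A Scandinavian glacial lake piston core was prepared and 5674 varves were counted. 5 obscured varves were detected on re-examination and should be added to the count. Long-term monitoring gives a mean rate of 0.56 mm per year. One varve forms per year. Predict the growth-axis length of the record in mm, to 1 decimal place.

Adjusted count: 5674 + 5 = 5679 varves.
Predicted length = 0.56 mm/year × 5679 years = 3180.2 mm.

3180.2 mm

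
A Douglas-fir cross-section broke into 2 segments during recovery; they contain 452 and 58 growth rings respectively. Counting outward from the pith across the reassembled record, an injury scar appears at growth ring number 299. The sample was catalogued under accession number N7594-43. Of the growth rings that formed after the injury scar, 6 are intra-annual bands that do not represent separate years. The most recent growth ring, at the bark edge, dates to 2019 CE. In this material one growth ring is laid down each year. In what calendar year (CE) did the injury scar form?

1814 CE

Total growth rings = 452 + 58 = 510.
Between growth ring 299 and the bark edge there are 510 − 299 = 211 growth rings.
211 − 6 false = 205 true growth rings after the injury scar.
Counting back 205 years from 2019 CE places the injury scar in 2019 − 205 = 1814 CE.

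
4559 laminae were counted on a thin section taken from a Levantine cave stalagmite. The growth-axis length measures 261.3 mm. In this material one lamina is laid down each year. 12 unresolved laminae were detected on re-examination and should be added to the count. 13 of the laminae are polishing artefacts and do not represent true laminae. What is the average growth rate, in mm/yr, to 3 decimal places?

After corrections the count is 4559 − 13 + 12 = 4558 laminae.
Mean rate = 261.3 mm / 4558 years ≈ 0.057 mm/yr.

0.057 mm/yr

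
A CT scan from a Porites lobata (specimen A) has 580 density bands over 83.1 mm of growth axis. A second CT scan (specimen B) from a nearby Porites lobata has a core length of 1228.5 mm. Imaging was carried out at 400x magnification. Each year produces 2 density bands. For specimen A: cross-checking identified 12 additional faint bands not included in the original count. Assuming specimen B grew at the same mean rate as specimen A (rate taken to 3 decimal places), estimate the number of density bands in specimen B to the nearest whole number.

8744 density bands

Specimen A: correcting the raw count gives 580 + 12 = 592 true density bands.
Specimen A: dividing by 2 density bands per year: 592 / 2 = 296 years.
A: 83.1 mm over 296 years gives 83.1 / 296 ≈ 0.281 mm per year.
Specimen B: 1228.5 mm / 0.281 mm per year = 4371.89 years; at 2 density bands per year that is 4371.89 × 2 ≈ 8744 density bands.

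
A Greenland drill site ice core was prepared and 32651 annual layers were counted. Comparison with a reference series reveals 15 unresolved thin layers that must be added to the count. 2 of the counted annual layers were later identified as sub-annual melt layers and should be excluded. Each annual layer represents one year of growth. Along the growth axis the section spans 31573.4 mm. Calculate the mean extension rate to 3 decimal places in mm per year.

Adjusted count: 32651 − 2 + 15 = 32664 annual layers.
Extension rate ≈ 31573.4 / 32664 = 0.967 mm per year.

0.967 mm per year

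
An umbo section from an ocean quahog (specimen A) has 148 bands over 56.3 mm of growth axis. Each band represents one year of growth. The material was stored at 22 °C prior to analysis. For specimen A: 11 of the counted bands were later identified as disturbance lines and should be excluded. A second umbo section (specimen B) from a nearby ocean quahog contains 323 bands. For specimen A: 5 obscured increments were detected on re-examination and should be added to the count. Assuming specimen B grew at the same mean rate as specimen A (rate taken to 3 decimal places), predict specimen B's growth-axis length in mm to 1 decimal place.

Specimen A: correcting the raw count gives 148 − 11 + 5 = 142 true bands.
A: 56.3 mm over 142 years gives 56.3 / 142 ≈ 0.396 mm/yr.
B's length ≈ 0.396 × 323 = 127.9 mm.

127.9 mm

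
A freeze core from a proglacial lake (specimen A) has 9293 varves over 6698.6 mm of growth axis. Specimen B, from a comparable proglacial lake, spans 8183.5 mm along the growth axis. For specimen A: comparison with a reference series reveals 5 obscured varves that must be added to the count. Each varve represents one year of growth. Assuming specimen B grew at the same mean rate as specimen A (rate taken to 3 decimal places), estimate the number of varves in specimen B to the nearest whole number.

Specimen A: adjusted count: 9293 + 5 = 9298 varves.
A: 6698.6 mm over 9298 years gives 6698.6 / 9298 ≈ 0.720 mm/year.
B spans 8183.5 / 0.720 = 11365.97 years ≈ 11366 varves.

11366 varves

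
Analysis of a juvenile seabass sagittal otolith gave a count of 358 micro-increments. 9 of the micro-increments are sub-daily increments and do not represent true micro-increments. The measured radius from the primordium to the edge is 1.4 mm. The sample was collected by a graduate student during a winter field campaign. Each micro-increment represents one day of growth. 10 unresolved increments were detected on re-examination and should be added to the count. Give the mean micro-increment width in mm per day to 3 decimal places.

0.004 mm per day

Correcting the raw count gives 358 − 9 + 10 = 359 true micro-increments.
1.4 mm over 359 days gives 1.4 / 359 ≈ 0.004 mm per day.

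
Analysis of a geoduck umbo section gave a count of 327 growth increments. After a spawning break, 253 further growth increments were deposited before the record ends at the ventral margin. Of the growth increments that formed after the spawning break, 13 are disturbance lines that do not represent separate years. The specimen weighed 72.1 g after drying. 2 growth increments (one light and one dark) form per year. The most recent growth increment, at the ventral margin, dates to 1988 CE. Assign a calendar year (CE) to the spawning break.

253 growth increments formed after the spawning break.
Removing the 13 false growth increments leaves 253 − 13 = 240 true growth increments beyond the spawning break.
With 2 growth increments per year, 240 / 2 = 120 years.
The growth increment at the ventral margin is 1988 CE, so the spawning break dates to 1988 − 120 = 1868 CE.

1868 CE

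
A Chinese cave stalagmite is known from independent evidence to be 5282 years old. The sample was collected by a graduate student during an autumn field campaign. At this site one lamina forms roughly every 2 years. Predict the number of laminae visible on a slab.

2641 laminae

One lamina every 2 years means 5282 / 2 = 2641 laminae.
So 2641 laminae should be present.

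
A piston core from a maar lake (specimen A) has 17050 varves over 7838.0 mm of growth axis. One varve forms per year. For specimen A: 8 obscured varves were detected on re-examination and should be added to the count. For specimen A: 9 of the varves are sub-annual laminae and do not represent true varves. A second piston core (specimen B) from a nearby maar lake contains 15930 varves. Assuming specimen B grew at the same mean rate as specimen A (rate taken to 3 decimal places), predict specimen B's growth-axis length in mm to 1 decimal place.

Specimen A: true varve count = 17050 − 9 + 8 = 17049.
A: Mean rate = 7838.0 mm / 17049 years ≈ 0.460 mm per year.
B's length ≈ 0.460 × 15930 = 7327.8 mm.

7327.8 mm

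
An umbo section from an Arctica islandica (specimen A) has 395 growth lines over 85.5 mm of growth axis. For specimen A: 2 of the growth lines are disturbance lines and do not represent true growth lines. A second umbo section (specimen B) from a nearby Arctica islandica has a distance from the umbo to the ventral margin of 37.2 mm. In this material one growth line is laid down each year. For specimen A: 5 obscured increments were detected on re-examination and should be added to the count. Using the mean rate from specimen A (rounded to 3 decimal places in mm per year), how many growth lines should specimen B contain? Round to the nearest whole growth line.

Specimen A: correcting the raw count gives 395 − 2 + 5 = 398 true growth lines.
A: Extension rate ≈ 85.5 / 398 = 0.215 mm per year.
For B, 37.2 / 0.215 = 173.02 years ≈ 173 growth lines.

173 growth lines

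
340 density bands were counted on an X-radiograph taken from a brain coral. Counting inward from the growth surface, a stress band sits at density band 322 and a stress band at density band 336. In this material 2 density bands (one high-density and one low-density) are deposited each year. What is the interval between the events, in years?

The two markers are separated by 336 − 322 = 14 density bands.
With 2 density bands per year, 14 / 2 = 7 years.

7 yr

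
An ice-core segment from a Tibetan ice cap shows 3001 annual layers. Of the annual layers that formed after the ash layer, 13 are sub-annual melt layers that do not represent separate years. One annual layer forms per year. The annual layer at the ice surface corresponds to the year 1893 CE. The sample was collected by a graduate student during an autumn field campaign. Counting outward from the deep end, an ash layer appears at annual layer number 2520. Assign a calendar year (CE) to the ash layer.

The ash layer sits at annual layer 2520 from the deep end, so 3001 − 2520 = 481 annual layers formed after it.
Excluding 13 false annual layers: 481 − 13 = 468.
The annual layer at the ice surface is 1893 CE, so the ash layer dates to 1893 − 468 = 1425 CE.

1425 CE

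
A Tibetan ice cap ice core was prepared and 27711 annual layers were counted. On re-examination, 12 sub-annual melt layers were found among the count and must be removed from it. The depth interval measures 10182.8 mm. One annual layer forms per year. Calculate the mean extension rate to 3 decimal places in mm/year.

0.368 mm/year

Adjusted count: 27711 − 12 = 27699 annual layers.
Extension rate ≈ 10182.8 / 27699 = 0.368 mm/year.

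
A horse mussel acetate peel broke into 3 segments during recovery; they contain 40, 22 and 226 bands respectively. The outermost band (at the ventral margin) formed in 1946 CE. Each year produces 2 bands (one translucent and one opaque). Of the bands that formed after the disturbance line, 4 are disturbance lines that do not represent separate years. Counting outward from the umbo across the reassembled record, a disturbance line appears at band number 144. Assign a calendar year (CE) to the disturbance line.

1876 CE

Total bands = 40 + 22 + 226 = 288.
The disturbance line sits at band 144 from the umbo, so 288 − 144 = 144 bands formed after it.
Excluding 4 false bands: 144 − 4 = 140.
Dividing by 2 bands per year: 140 / 2 = 70 years.
1946 − 70 = 1876 CE.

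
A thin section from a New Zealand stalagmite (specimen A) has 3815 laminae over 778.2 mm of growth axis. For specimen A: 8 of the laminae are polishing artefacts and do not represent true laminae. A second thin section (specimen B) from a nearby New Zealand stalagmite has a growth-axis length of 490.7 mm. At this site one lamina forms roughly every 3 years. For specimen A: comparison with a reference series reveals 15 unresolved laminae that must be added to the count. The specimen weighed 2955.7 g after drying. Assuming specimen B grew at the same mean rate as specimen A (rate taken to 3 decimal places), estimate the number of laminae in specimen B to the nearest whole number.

2405 laminae

Specimen A: adjusted count: 3815 − 8 + 15 = 3822 laminae.
Specimen A: at 3 years per lamina, 3822 × 3 = 11466 years.
A: Mean rate = 778.2 mm / 11466 years ≈ 0.068 mm/year.
Specimen B: 490.7 mm / 0.068 mm per year = 7216.18 years; at 3 years per lamina that is 7216.18 / 3 ≈ 2405 laminae.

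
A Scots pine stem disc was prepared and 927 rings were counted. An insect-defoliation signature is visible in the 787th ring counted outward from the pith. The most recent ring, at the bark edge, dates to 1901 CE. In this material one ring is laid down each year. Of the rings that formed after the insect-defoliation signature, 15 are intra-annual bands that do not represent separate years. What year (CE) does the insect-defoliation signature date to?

Between ring 787 and the bark edge there are 927 − 787 = 140 rings.
Removing the 15 false rings leaves 140 − 15 = 125 true rings beyond the insect-defoliation signature.
The ring at the bark edge is 1901 CE, so the insect-defoliation signature dates to 1901 − 125 = 1776 CE.

1776 CE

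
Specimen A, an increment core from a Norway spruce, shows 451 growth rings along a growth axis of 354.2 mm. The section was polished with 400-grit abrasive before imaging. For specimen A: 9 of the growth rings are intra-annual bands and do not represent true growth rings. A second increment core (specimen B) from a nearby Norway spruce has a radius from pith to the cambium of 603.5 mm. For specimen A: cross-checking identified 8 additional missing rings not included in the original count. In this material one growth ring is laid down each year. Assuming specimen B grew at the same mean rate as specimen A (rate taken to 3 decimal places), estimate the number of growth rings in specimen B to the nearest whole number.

767 growth rings

Specimen A: correcting the raw count gives 451 − 9 + 8 = 450 true growth rings.
A: Mean rate = 354.2 mm / 450 years ≈ 0.787 mm per year.
B spans 603.5 / 0.787 = 766.84 years ≈ 767 growth rings.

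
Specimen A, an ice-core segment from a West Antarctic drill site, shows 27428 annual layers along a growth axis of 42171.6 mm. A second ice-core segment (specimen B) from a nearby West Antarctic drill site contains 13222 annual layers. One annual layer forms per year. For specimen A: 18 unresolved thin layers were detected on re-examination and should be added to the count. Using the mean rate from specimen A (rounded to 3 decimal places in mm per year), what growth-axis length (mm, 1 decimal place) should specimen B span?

Specimen A: correcting the raw count gives 27428 + 18 = 27446 true annual layers.
A: Mean rate = 42171.6 mm / 27446 years ≈ 1.537 mm/year.
Length of B = 1.537 × 13222 = 20322.2 mm.

20322.2 mm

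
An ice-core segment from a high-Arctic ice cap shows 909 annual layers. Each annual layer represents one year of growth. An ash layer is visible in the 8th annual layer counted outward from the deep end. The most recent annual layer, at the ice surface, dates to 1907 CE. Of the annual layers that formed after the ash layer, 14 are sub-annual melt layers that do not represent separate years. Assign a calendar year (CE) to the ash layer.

Between annual layer 8 and the ice surface there are 909 − 8 = 901 annual layers.
901 − 14 false = 887 true annual layers after the ash layer.
The annual layer at the ice surface is 1907 CE, so the ash layer dates to 1907 − 887 = 1020 CE.

1020 CE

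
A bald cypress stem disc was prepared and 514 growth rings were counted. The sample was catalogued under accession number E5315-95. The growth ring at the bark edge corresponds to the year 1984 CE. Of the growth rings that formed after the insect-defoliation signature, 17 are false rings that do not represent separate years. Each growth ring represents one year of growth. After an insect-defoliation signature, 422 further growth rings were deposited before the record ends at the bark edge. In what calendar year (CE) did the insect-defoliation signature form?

422 growth rings post-date the insect-defoliation signature.
Excluding 17 false growth rings: 422 − 17 = 405.
Counting back 405 years from 1984 CE places the insect-defoliation signature in 1984 − 405 = 1579 CE.

1579 CE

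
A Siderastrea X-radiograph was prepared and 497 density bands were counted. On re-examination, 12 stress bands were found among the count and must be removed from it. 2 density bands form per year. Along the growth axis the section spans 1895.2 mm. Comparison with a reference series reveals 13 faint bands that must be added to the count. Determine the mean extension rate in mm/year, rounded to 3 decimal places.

True density band count = 497 − 12 + 13 = 498.
Dividing by 2 density bands per year: 498 / 2 = 249 years.
1895.2 mm over 249 years gives 1895.2 / 249 ≈ 7.611 mm/year.

7.611 mm/year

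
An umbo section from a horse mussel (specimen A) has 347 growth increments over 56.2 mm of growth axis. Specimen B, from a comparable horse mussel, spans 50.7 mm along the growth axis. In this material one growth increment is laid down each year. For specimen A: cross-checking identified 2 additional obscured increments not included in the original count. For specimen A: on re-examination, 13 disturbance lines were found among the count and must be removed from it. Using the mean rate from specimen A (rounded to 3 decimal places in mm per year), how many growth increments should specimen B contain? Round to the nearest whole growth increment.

Specimen A: adjusted count: 347 − 13 + 2 = 336 growth increments.
A: Mean rate = 56.2 mm / 336 years ≈ 0.167 mm per year.
Specimen B: 50.7 mm / 0.167 mm per year = 303.59 years ≈ 304 growth increments.

304 growth increments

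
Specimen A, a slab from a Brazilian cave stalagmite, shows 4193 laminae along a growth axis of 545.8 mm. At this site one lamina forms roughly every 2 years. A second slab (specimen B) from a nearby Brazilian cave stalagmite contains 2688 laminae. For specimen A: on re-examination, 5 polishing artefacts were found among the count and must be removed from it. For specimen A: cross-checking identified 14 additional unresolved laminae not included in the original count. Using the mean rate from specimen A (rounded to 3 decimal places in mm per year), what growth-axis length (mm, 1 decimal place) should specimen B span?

Specimen A: true lamina count = 4193 − 5 + 14 = 4202.
Specimen A: multiplying by 2 years per lamina: 4202 × 2 = 8404 years.
A: Extension rate ≈ 545.8 / 8404 = 0.065 mm per year.
Specimen B: at 2 years per lamina, 2688 × 2 = 5376 years. Length of B = 0.065 × 5376 = 349.4 mm.

349.4 mm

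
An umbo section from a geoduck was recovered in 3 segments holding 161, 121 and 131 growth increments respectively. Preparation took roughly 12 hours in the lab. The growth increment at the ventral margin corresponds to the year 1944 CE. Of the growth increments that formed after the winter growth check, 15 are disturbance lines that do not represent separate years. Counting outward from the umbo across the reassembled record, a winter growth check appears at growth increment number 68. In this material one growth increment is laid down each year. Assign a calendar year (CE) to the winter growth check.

Total growth increments = 161 + 121 + 131 = 413.
413 − 68 = 345 growth increments lie beyond the winter growth check toward the ventral margin.
Excluding 15 false growth increments: 345 − 15 = 330.
Counting back 330 years from 1944 CE places the winter growth check in 1944 − 330 = 1614 CE.

1614 CE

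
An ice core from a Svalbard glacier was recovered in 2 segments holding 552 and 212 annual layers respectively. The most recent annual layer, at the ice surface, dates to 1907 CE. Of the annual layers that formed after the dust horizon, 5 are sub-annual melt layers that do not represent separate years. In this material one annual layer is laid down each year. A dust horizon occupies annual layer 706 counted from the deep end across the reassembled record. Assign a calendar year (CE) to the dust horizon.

1854 CE

Total annual layers = 552 + 212 = 764.
The dust horizon sits at annual layer 706 from the deep end, so 764 − 706 = 58 annual layers formed after it.
Removing the 5 false annual layers leaves 58 − 5 = 53 true annual layers beyond the dust horizon.
Counting back 53 years from 1907 CE places the dust horizon in 1907 − 53 = 1854 CE.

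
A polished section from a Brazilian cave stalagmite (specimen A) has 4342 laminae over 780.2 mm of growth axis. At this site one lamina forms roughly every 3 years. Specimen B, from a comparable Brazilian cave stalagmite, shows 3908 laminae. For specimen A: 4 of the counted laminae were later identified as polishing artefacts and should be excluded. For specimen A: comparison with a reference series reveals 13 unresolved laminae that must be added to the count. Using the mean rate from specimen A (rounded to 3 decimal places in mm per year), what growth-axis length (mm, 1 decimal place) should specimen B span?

Specimen A: after corrections the count is 4342 − 4 + 13 = 4351 laminae.
Specimen A: multiplying by 3 years per lamina: 4351 × 3 = 13053 years.
A: Mean rate = 780.2 mm / 13053 years ≈ 0.060 mm per year.
Specimen B: at 3 years per lamina, 3908 × 3 = 11724 years. B's length ≈ 0.060 × 11724 = 703.4 mm.

703.4 mm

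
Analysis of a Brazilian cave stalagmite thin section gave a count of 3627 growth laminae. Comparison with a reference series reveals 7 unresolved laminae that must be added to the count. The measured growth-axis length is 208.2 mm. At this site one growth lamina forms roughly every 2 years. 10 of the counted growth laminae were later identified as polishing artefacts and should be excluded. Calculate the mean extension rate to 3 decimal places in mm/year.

After corrections the count is 3627 − 10 + 7 = 3624 growth laminae.
3624 growth laminae at 2 years each span 3624 × 2 = 7248 years.
Mean rate = 208.2 mm / 7248 years ≈ 0.029 mm/year.

0.029 mm/year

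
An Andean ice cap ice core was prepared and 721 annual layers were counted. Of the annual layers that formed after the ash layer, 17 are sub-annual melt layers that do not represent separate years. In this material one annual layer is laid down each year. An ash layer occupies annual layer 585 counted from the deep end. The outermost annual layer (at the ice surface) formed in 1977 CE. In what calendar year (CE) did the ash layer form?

1858 CE

The ash layer sits at annual layer 585 from the deep end, so 721 − 585 = 136 annual layers formed after it.
136 − 17 false = 119 true annual layers after the ash layer.
Counting back 119 years from 1977 CE places the ash layer in 1977 − 119 = 1858 CE.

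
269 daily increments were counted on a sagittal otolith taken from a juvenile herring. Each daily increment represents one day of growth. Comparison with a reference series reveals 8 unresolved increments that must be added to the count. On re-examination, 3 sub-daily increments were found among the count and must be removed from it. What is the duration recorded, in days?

274 days

Adjusted count: 269 − 3 + 8 = 274 daily increments.
At one daily increment per day, that is 274 days.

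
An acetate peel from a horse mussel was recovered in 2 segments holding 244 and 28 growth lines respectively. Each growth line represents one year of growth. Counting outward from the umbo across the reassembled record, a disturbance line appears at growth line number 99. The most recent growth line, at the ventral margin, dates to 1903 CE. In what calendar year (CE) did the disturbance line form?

1730 CE

Total growth lines = 244 + 28 = 272.
272 − 99 = 173 growth lines lie beyond the disturbance line toward the ventral margin.
Counting back 173 years from 1903 CE places the disturbance line in 1903 − 173 = 1730 CE.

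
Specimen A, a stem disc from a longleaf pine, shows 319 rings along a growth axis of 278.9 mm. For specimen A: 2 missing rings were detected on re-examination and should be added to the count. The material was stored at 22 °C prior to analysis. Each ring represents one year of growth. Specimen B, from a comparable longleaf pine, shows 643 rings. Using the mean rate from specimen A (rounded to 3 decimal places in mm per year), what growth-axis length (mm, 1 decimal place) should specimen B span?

Specimen A: correcting the raw count gives 319 + 2 = 321 true rings.
A: 278.9 mm over 321 years gives 278.9 / 321 ≈ 0.869 mm per year.
For B, 0.869 mm/year × 643 years = 558.8 mm.

558.8 mm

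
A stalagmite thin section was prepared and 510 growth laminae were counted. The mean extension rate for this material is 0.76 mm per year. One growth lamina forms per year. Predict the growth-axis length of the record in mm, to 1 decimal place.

510 years of growth are recorded.
Predicted length = 0.76 mm/year × 510 years = 387.6 mm.

387.6 mm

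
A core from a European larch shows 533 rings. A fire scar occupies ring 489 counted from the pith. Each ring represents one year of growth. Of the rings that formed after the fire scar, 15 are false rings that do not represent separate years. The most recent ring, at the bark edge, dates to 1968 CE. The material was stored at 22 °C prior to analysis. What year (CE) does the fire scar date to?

1939 CE

The fire scar sits at ring 489 from the pith, so 533 − 489 = 44 rings formed after it.
44 − 15 false = 29 true rings after the fire scar.
1968 − 29 = 1939 CE.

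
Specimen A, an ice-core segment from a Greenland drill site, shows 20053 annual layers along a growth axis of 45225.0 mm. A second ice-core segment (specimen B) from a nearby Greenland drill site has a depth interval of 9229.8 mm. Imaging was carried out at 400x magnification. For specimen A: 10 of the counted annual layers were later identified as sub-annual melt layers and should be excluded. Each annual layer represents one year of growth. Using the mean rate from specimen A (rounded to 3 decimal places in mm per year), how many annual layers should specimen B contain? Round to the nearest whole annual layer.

Specimen A: adjusted count: 20053 − 10 = 20043 annual layers.
A: Extension rate ≈ 45225.0 / 20043 = 2.256 mm per year.
For B, 9229.8 / 2.256 = 4091.22 years ≈ 4091 annual layers.

4091 annual layers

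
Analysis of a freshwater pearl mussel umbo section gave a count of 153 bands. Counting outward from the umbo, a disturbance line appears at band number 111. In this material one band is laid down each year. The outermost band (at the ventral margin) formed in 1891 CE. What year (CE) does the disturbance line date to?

1849 CE

153 − 111 = 42 bands lie beyond the disturbance line toward the ventral margin.
The band at the ventral margin is 1891 CE, so the disturbance line dates to 1891 − 42 = 1849 CE.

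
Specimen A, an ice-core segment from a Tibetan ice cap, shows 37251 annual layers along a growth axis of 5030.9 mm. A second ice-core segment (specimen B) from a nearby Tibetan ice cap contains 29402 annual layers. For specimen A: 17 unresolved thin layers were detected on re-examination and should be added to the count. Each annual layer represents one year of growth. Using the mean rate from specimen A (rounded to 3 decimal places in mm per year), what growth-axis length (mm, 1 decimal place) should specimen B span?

3969.3 mm

Specimen A: adjusted count: 37251 + 17 = 37268 annual layers.
A: 5030.9 mm over 37268 years gives 5030.9 / 37268 ≈ 0.135 mm/yr.
Length of B = 0.135 × 29402 = 3969.3 mm.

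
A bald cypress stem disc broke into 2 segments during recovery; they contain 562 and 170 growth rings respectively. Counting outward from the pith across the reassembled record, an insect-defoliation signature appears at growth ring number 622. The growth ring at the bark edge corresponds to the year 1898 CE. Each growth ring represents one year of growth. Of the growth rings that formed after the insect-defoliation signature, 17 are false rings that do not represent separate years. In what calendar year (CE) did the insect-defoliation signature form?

1805 CE

Total growth rings = 562 + 170 = 732.
The insect-defoliation signature sits at growth ring 622 from the pith, so 732 − 622 = 110 growth rings formed after it.
Removing the 17 false growth rings leaves 110 − 17 = 93 true growth rings beyond the insect-defoliation signature.
1898 − 93 = 1805 CE.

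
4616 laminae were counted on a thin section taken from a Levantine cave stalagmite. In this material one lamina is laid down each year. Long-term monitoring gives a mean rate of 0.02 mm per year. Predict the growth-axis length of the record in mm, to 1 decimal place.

92.3 mm

The record spans 4616 years at 0.02 mm per year.
4616 years at 0.02 mm/year gives 0.02 × 4616 = 92.3 mm.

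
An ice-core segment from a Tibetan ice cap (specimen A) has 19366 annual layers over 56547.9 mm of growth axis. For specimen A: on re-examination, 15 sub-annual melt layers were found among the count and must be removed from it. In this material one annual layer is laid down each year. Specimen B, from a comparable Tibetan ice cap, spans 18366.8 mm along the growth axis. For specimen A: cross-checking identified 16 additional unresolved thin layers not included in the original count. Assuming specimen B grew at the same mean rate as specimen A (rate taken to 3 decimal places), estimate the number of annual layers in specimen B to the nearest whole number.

Specimen A: true annual layer count = 19366 − 15 + 16 = 19367.
A: Mean rate = 56547.9 mm / 19367 years ≈ 2.920 mm/year.
For B, 18366.8 / 2.920 = 6290.00 years ≈ 6290 annual layers.

6290 annual layers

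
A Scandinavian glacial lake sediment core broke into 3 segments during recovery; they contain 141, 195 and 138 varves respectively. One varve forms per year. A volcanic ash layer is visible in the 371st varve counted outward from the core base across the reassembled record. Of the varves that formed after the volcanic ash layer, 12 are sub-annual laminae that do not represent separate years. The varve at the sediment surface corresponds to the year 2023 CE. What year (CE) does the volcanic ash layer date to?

1932 CE

Total varves = 141 + 195 + 138 = 474.
The volcanic ash layer sits at varve 371 from the core base, so 474 − 371 = 103 varves formed after it.
103 − 12 false = 91 true varves after the volcanic ash layer.
Counting back 91 years from 2023 CE places the volcanic ash layer in 2023 − 91 = 1932 CE.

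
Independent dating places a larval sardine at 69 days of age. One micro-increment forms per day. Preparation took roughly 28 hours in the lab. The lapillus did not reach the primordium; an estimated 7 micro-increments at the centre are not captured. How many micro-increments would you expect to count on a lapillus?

One micro-increment per day gives 69 micro-increments over 69 days.
69 − 7 missed = 62 micro-increments expected in the prepared section.

62 micro-increments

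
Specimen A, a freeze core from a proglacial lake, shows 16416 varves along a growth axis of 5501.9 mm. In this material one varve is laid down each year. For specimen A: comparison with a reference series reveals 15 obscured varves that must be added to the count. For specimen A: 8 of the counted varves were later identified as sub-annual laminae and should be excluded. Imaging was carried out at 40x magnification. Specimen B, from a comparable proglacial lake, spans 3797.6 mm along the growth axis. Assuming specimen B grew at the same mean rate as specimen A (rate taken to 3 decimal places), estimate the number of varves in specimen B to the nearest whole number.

11336 varves

Specimen A: correcting the raw count gives 16416 − 8 + 15 = 16423 true varves.
A: 5501.9 mm over 16423 years gives 5501.9 / 16423 ≈ 0.335 mm/yr.
B spans 3797.6 / 0.335 = 11336.12 years ≈ 11336 varves.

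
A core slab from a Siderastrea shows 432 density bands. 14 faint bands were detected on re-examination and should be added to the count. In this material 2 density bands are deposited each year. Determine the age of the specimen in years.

223 years

Correcting the raw count gives 432 + 14 = 446 true density bands.
With 2 density bands per year, 446 / 2 = 223 years.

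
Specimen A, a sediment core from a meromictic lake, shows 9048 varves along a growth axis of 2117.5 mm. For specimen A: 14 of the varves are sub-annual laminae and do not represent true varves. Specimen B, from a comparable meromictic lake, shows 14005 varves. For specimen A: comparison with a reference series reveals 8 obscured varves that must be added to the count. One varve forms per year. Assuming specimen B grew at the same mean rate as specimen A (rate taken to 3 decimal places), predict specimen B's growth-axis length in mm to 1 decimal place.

3277.2 mm

Specimen A: adjusted count: 9048 − 14 + 8 = 9042 varves.
A: 2117.5 mm over 9042 years gives 2117.5 / 9042 ≈ 0.234 mm/year.
For B, 0.234 mm/year × 14005 years = 3277.2 mm.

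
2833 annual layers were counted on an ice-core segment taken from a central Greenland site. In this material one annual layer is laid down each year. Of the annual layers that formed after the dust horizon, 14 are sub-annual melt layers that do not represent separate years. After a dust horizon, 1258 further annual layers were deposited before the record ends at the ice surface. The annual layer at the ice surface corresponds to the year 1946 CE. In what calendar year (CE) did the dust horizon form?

702 CE

There are 1258 annual layers younger than the dust horizon.
1258 − 14 false = 1244 true annual layers after the dust horizon.
The annual layer at the ice surface is 1946 CE, so the dust horizon dates to 1946 − 1244 = 702 CE.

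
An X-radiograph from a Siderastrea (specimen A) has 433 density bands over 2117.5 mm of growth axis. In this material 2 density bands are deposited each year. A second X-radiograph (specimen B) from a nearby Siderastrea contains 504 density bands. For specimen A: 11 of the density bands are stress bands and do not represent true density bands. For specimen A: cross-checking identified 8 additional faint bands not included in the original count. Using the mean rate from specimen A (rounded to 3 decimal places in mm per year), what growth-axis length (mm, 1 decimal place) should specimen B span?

2481.9 mm

Specimen A: adjusted count: 433 − 11 + 8 = 430 density bands.
Specimen A: dividing by 2 density bands per year: 430 / 2 = 215 years.
A: Extension rate ≈ 2117.5 / 215 = 9.849 mm/year.
Specimen B: dividing by 2 density bands per year: 504 / 2 = 252 years. For B, 9.849 mm/year × 252 years = 2481.9 mm.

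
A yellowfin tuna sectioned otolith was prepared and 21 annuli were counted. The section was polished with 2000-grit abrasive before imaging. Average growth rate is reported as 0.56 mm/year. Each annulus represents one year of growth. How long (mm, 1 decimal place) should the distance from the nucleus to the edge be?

The record spans 21 years at 0.56 mm per year.
Predicted length = 0.56 mm/year × 21 years = 11.8 mm.

11.8 mm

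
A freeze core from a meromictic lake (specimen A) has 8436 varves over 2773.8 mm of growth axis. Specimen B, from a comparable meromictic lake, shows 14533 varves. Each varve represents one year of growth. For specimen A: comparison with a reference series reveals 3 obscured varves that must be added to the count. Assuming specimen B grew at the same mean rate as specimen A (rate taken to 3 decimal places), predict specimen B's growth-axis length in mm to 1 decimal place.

4781.4 mm

Specimen A: after corrections the count is 8436 + 3 = 8439 varves.
A: Mean rate = 2773.8 mm / 8439 years ≈ 0.329 mm/yr.
For B, 0.329 mm/year × 14533 years = 4781.4 mm.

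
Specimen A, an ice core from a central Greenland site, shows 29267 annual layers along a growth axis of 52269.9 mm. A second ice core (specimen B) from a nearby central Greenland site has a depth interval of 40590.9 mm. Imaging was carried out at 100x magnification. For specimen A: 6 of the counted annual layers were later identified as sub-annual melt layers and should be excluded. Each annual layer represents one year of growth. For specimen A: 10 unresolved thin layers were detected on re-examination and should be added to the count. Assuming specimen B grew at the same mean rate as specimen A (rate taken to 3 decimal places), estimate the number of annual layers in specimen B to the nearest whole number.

Specimen A: correcting the raw count gives 29267 − 6 + 10 = 29271 true annual layers.
A: 52269.9 mm over 29271 years gives 52269.9 / 29271 ≈ 1.786 mm/yr.
B spans 40590.9 / 1.786 = 22727.27 years ≈ 22727 annual layers.

22727 annual layers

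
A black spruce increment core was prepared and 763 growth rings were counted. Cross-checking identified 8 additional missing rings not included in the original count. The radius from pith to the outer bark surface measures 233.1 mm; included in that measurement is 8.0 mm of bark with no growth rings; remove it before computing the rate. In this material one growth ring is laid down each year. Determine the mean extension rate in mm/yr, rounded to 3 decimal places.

After corrections the count is 763 + 8 = 771 growth rings.
Removing the 8.0 mm offcut leaves 233.1 − 8.0 = 225.1 mm.
225.1 mm over 771 years gives 225.1 / 771 ≈ 0.292 mm/yr.

0.292 mm/yr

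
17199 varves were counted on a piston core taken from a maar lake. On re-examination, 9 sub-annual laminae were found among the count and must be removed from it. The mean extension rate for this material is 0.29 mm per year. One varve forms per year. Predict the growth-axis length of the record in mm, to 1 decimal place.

True varve count = 17199 − 9 = 17190.
Length ≈ 0.29 × 17190 = 4985.1 mm.

4985.1 mm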